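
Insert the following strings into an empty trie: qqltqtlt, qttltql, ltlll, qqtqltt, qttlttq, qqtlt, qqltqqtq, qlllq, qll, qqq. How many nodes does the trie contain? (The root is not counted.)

36

Insert word by word; a character creates a node only if that edge doesn't already exist:
  "qqltqtlt" → 8 new (q, q, l, t, q, t, l, t)
  "qttltql" → prefix "q" already present; 6 new (t, t, l, t, q, l)
  "ltlll" → 5 new (l, t, l, l, l)
  "qqtqltt" → prefix "qq" already present; 5 new (t, q, l, t, t)
  "qttlttq" → prefix "qttlt" already present; 2 new (t, q)
  "qqtlt" → prefix "qqt" already present; 2 new (l, t)
  "qqltqqtq" → prefix "qqltq" already present; 3 new (q, t, q)
  "qlllq" → prefix "q" already present; 4 new (l, l, l, q)
  "qll" → prefix "qll" already present; 0 new (none)
  "qqq" → prefix "qq" already present; 1 new (q)
Total nodes = 8 + 6 + 5 + 5 + 2 + 2 + 3 + 4 + 0 + 1 = 36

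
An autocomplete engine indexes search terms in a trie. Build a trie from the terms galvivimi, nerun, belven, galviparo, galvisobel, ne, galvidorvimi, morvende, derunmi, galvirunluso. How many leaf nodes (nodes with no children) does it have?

9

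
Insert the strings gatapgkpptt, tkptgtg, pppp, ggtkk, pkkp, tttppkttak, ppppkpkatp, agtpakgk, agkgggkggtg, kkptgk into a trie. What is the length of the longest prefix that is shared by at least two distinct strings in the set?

4

The deepest shared node is where two words last agree before diverging.
"pppp" and "ppppkpkatp" agree on "pppp" (4 characters) before diverging; nothing deeper is shared.
Longest shared-prefix length: 4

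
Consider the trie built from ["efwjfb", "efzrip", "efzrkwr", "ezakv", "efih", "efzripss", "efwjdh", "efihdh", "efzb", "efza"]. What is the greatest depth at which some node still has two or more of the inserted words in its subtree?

Equivalently: take the maximum, over all pairs, of their longest common prefix length.
"efzrip" and "efzripss" agree on "efzrip" (6 characters) before diverging; nothing deeper is shared.
Longest shared-prefix length: 6

6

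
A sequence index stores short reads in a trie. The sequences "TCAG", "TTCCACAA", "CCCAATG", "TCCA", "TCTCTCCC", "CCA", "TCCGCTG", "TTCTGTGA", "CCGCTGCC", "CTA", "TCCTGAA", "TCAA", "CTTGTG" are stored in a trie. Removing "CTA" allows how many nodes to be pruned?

Walk "CTA" from the leaf back toward the root, removing each node that no remaining word uses.
The suffix "A" (1 node) is used only by "CTA"; the node for "CT" still has the child "T", so pruning stops there.
Nodes removed: 1

1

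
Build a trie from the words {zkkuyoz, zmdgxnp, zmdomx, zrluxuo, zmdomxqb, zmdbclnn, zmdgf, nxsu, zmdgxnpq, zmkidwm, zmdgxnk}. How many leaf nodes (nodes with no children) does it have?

9

Leaves are exactly the stored words that no other stored word extends.
Those words: "nxsu", "zkkuyoz", "zmdbclnn", "zmdgf", "zmdgxnk", "zmdgxnpq", "zmdomxqb", "zmkidwm", "zrluxuo"
Leaf count: 9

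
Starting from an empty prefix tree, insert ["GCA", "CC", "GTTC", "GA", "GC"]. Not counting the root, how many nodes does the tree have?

Count nodes per top-level branch (shared prefixes stored once):
  'C'-branch (CC): 2 nodes
  'G'-branch (GA, GC, GCA, GTTC): 7 nodes
Sum: 9

9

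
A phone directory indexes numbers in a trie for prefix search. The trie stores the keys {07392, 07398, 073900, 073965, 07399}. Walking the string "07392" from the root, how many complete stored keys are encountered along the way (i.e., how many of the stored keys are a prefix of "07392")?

Check each prefix of "07392" against the stored set — each match is an end-marker on the path.
Prefixes of the query that are stored words: "07392"
Count: 1

1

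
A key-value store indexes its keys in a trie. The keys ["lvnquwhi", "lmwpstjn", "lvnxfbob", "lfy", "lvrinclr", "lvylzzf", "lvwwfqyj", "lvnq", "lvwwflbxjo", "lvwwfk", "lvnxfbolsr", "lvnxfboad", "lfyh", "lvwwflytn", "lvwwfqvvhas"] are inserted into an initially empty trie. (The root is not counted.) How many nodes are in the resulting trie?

59

Trace insertions, counting only characters that open a new branch:
  "lvnquwhi" → 8 new (l, v, n, q, u, w, h, i)
  "lmwpstjn" → prefix "l" already present; 7 new (m, w, p, s, t, j, n)
  "lvnxfbob" → prefix "lvn" already present; 5 new (x, f, b, o, b)
  "lfy" → prefix "l" already present; 2 new (f, y)
  "lvrinclr" → prefix "lv" already present; 6 new (r, i, n, c, l, r)
  "lvylzzf" → prefix "lv" already present; 5 new (y, l, z, z, f)
  "lvwwfqyj" → prefix "lv" already present; 6 new (w, w, f, q, y, j)
  "lvnq" → prefix "lvnq" already present; 0 new (none)
  "lvwwflbxjo" → prefix "lvwwf" already present; 5 new (l, b, x, j, o)
  "lvwwfk" → prefix "lvwwf" already present; 1 new (k)
  "lvnxfbolsr" → prefix "lvnxfbo" already present; 3 new (l, s, r)
  "lvnxfboad" → prefix "lvnxfbo" already present; 2 new (a, d)
  "lfyh" → prefix "lfy" already present; 1 new (h)
  "lvwwflytn" → prefix "lvwwfl" already present; 3 new (y, t, n)
  "lvwwfqvvhas" → prefix "lvwwfq" already present; 5 new (v, v, h, a, s)
Total nodes = 8 + 7 + 5 + 2 + 6 + 5 + 6 + 0 + 5 + 1 + 3 + 2 + 1 + 3 + 5 = 59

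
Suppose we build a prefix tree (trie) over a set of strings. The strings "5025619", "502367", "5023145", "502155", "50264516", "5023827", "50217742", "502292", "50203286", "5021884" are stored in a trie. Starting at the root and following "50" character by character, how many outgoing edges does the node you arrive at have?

1

Follow the path "50" to its node, then look at its outgoing edges.
Distinct next characters after "50": 2.
That node has 1 child edge.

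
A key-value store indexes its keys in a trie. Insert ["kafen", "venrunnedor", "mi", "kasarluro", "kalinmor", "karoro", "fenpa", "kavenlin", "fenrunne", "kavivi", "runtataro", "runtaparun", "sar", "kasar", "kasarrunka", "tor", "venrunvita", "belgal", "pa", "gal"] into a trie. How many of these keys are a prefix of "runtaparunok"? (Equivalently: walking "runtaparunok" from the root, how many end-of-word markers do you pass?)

Traverse "runtaparunok" character by character; count nodes along the way that are marked as word ends.
Prefixes of the query that are stored words: "runtaparun"
Count: 1

1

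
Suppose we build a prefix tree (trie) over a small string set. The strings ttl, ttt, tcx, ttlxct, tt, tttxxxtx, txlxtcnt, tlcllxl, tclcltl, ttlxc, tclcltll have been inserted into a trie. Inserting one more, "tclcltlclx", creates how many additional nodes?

The longest prefix of "tclcltlclx" already in the trie is "tclcltl" (length 7).
Each of the 3 remaining characters creates one node.

3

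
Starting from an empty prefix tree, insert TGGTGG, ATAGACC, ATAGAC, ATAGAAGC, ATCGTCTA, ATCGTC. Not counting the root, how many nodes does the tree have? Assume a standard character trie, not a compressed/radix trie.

22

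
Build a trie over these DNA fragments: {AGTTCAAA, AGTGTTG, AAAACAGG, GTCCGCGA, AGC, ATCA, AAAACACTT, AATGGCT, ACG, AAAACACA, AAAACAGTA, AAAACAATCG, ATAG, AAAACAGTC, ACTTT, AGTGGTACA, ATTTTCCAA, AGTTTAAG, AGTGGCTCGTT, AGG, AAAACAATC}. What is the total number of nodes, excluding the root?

77

Trace insertions, counting only characters that open a new branch:
  "AGTTCAAA" → 8 new (A, G, T, T, C, A, A, A)
  "AGTGTTG" → prefix "AGT" already present; 4 new (G, T, T, G)
  "AAAACAGG" → prefix "A" already present; 7 new (A, A, A, C, A, G, G)
  "GTCCGCGA" → 8 new (G, T, C, C, G, C, G, A)
  "AGC" → prefix "AG" already present; 1 new (C)
  "ATCA" → prefix "A" already present; 3 new (T, C, A)
  "AAAACACTT" → prefix "AAAACA" already present; 3 new (C, T, T)
  "AATGGCT" → prefix "AA" already present; 5 new (T, G, G, C, T)
  "ACG" → prefix "A" already present; 2 new (C, G)
  "AAAACACA" → prefix "AAAACAC" already present; 1 new (A)
  "AAAACAGTA" → prefix "AAAACAG" already present; 2 new (T, A)
  "AAAACAATCG" → prefix "AAAACA" already present; 4 new (A, T, C, G)
  "ATAG" → prefix "AT" already present; 2 new (A, G)
  "AAAACAGTC" → prefix "AAAACAGT" already present; 1 new (C)
  "ACTTT" → prefix "AC" already present; 3 new (T, T, T)
  "AGTGGTACA" → prefix "AGTG" already present; 5 new (G, T, A, C, A)
  "ATTTTCCAA" → prefix "AT" already present; 7 new (T, T, T, C, C, A, A)
  "AGTTTAAG" → prefix "AGTT" already present; 4 new (T, A, A, G)
  "AGTGGCTCGTT" → prefix "AGTGG" already present; 6 new (C, T, C, G, T, T)
  "AGG" → prefix "AG" already present; 1 new (G)
  "AAAACAATC" → prefix "AAAACAATC" already present; 0 new (none)
Total nodes = 8 + 4 + 7 + 8 + 1 + 3 + 3 + 5 + 2 + 1 + 2 + 4 + 2 + 1 + 3 + 5 + 7 + 4 + 6 + 1 + 0 = 77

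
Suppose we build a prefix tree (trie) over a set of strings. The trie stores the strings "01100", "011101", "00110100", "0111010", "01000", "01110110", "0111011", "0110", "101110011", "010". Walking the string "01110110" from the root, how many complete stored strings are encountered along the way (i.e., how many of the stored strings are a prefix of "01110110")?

3

Traverse "01110110" character by character; count nodes along the way that are marked as word ends.
Prefixes of the query that are stored words: "011101", "0111011", "01110110"
Count: 3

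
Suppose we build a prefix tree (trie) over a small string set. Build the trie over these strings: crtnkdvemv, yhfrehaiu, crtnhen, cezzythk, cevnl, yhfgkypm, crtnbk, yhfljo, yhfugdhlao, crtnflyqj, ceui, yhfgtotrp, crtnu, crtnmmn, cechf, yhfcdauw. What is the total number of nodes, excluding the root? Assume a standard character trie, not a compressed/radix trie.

For each word, the new-node count is its length minus the longest prefix already in the trie:
  "crtnkdvemv" → 10 new (c, r, t, n, k, d, v, e, m, v)
  "yhfrehaiu" → 9 new (y, h, f, r, e, h, a, i, u)
  "crtnhen" → prefix "crtn" already present; 3 new (h, e, n)
  "cezzythk" → prefix "c" already present; 7 new (e, z, z, y, t, h, k)
  "cevnl" → prefix "ce" already present; 3 new (v, n, l)
  "yhfgkypm" → prefix "yhf" already present; 5 new (g, k, y, p, m)
  "crtnbk" → prefix "crtn" already present; 2 new (b, k)
  "yhfljo" → prefix "yhf" already present; 3 new (l, j, o)
  "yhfugdhlao" → prefix "yhf" already present; 7 new (u, g, d, h, l, a, o)
  "crtnflyqj" → prefix "crtn" already present; 5 new (f, l, y, q, j)
  "ceui" → prefix "ce" already present; 2 new (u, i)
  "yhfgtotrp" → prefix "yhfg" already present; 5 new (t, o, t, r, p)
  "crtnu" → prefix "crtn" already present; 1 new (u)
  "crtnmmn" → prefix "crtn" already present; 3 new (m, m, n)
  "cechf" → prefix "ce" already present; 3 new (c, h, f)
  "yhfcdauw" → prefix "yhf" already present; 5 new (c, d, a, u, w)
Total nodes = 10 + 9 + 3 + 7 + 3 + 5 + 2 + 3 + 7 + 5 + 2 + 5 + 1 + 3 + 3 + 5 = 73

73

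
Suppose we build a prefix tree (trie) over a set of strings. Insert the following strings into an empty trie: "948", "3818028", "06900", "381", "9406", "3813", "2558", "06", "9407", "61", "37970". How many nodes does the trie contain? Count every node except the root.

29

For each word, the new-node count is its length minus the longest prefix already in the trie:
  "948" → 3 new (9, 4, 8)
  "3818028" → 7 new (3, 8, 1, 8, 0, 2, 8)
  "06900" → 5 new (0, 6, 9, 0, 0)
  "381" → prefix "381" already present; 0 new (none)
  "9406" → prefix "94" already present; 2 new (0, 6)
  "3813" → prefix "381" already present; 1 new (3)
  "2558" → 4 new (2, 5, 5, 8)
  "06" → prefix "06" already present; 0 new (none)
  "9407" → prefix "940" already present; 1 new (7)
  "61" → 2 new (6, 1)
  "37970" → prefix "3" already present; 4 new (7, 9, 7, 0)
Total nodes = 3 + 7 + 5 + 0 + 2 + 1 + 4 + 0 + 1 + 2 + 4 = 29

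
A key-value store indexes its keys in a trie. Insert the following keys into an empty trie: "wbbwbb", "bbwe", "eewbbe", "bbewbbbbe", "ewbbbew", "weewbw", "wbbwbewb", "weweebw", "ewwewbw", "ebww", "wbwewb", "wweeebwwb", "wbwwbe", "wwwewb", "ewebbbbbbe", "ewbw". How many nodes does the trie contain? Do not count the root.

Insert word by word; a character creates a node only if that edge doesn't already exist:
  "wbbwbb" → 6 new (w, b, b, w, b, b)
  "bbwe" → 4 new (b, b, w, e)
  "eewbbe" → 6 new (e, e, w, b, b, e)
  "bbewbbbbe" → prefix "bb" already present; 7 new (e, w, b, b, b, b, e)
  "ewbbbew" → prefix "e" already present; 6 new (w, b, b, b, e, w)
  "weewbw" → prefix "w" already present; 5 new (e, e, w, b, w)
  "wbbwbewb" → prefix "wbbwb" already present; 3 new (e, w, b)
  "weweebw" → prefix "we" already present; 5 new (w, e, e, b, w)
  "ewwewbw" → prefix "ew" already present; 5 new (w, e, w, b, w)
  "ebww" → prefix "e" already present; 3 new (b, w, w)
  "wbwewb" → prefix "wb" already present; 4 new (w, e, w, b)
  "wweeebwwb" → prefix "w" already present; 8 new (w, e, e, e, b, w, w, b)
  "wbwwbe" → prefix "wbw" already present; 3 new (w, b, e)
  "wwwewb" → prefix "ww" already present; 4 new (w, e, w, b)
  "ewebbbbbbe" → prefix "ew" already present; 8 new (e, b, b, b, b, b, b, e)
  "ewbw" → prefix "ewb" already present; 1 new (w)
Total nodes = 6 + 4 + 6 + 7 + 6 + 5 + 3 + 5 + 5 + 3 + 4 + 8 + 3 + 4 + 8 + 1 = 78

78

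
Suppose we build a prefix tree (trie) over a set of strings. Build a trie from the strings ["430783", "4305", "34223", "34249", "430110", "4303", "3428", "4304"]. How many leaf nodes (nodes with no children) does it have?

8

Leaves are exactly the stored words that no other stored word extends.
Those words: "34223", "34249", "3428", "430110", "4303", "4304", "4305", "430783"
Leaf count: 8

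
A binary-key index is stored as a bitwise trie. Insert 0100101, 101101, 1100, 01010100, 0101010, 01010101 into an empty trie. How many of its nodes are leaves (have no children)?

5

A leaf is a node with no children — equivalently, the end of a word that is not a proper prefix of any other stored word.
Those words: "0100101", "01010100", "01010101", "101101", "1100"
Leaf count: 5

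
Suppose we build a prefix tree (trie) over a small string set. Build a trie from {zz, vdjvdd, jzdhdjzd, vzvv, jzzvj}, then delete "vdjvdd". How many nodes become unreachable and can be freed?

5

A node on "vdjvdd"'s path can go only if nothing else ends at it or branches off below it.
The suffix "djvdd" (5 nodes) is used only by "vdjvdd"; the node for "v" still has the child "z", so pruning stops there.
Nodes removed: 5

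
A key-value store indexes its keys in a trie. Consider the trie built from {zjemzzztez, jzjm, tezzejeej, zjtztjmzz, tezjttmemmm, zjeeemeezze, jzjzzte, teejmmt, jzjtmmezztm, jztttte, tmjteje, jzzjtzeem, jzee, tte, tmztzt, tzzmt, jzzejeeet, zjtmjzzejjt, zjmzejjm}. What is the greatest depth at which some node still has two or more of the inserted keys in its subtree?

3

The deepest shared node is where two words last agree before diverging.
e.g. "jzjm" and "jzjtmmezztm" share the prefix "jzj" of length 3; no pair shares a longer one.
Longest shared-prefix length: 3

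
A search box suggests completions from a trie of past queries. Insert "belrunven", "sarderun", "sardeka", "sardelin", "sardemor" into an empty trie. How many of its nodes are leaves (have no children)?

Leaves are exactly the stored words that no other stored word extends.
Those words: "belrunven", "sardeka", "sardelin", "sardemor", "sarderun"
Leaf count: 5

5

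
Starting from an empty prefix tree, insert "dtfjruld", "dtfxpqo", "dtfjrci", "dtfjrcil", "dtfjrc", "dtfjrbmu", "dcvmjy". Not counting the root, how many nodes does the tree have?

Insert word by word; a character creates a node only if that edge doesn't already exist:
  "dtfjruld" → 8 new (d, t, f, j, r, u, l, d)
  "dtfxpqo" → prefix "dtf" already present; 4 new (x, p, q, o)
  "dtfjrci" → prefix "dtfjr" already present; 2 new (c, i)
  "dtfjrcil" → prefix "dtfjrci" already present; 1 new (l)
  "dtfjrc" → prefix "dtfjrc" already present; 0 new (none)
  "dtfjrbmu" → prefix "dtfjr" already present; 3 new (b, m, u)
  "dcvmjy" → prefix "d" already present; 5 new (c, v, m, j, y)
Total nodes = 8 + 4 + 2 + 1 + 0 + 3 + 5 = 23

23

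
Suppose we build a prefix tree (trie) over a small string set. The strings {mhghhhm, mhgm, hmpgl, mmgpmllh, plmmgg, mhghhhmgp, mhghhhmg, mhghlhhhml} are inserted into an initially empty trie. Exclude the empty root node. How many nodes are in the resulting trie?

Count nodes per top-level branch (shared prefixes stored once):
  'h'-branch (hmpgl): 5 nodes
  'm'-branch (mhghhhm, mhghhhmg, mhghhhmgp, mhghlhhhml, mhgm, mmgpmllh): 23 nodes
  'p'-branch (plmmgg): 6 nodes
Sum: 34

34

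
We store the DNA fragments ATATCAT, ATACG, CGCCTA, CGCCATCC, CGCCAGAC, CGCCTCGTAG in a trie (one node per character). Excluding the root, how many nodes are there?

Count nodes per top-level branch (shared prefixes stored once):
  'A'-branch (ATACG, ATATCAT): 9 nodes
  'C'-branch (CGCCAGAC, CGCCATCC, CGCCTA, CGCCTCGTAG): 18 nodes
Sum: 27

27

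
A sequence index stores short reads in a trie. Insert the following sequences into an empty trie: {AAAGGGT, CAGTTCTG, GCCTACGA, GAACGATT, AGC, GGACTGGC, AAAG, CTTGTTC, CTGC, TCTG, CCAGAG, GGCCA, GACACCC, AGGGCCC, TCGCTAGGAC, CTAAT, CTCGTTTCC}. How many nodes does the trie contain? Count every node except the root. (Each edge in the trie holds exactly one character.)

Count nodes per top-level branch (shared prefixes stored once):
  'A'-branch (AAAG, AAAGGGT, AGC, AGGGCCC): 14 nodes
  'C'-branch (CAGTTCTG, CCAGAG, CTAAT, CTCGTTTCC, CTGC, CTTGTTC): 31 nodes
  'G'-branch (GAACGATT, GACACCC, GCCTACGA, GGACTGGC, GGCCA): 30 nodes
  'T'-branch (TCGCTAGGAC, TCTG): 12 nodes
Sum: 87

87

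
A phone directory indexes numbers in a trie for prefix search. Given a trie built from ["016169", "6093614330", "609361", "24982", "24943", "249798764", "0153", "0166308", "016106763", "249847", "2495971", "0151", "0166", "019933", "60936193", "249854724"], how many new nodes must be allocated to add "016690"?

2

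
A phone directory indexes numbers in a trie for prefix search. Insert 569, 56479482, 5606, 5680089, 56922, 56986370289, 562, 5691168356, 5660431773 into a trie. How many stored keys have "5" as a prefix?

Traverse to the node for "5", then collect every word in that subtree.
Words under "5": 5606, 562, 56479482, 5660431773, 5680089, 569, 5691168356, 56922, 56986370289
Count: 9

9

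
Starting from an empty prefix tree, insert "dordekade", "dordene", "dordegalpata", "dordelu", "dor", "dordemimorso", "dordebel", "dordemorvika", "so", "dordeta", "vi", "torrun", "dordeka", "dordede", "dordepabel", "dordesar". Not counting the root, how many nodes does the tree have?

58

Trace insertions, counting only characters that open a new branch:
  "dordekade" → 9 new (d, o, r, d, e, k, a, d, e)
  "dordene" → prefix "dorde" already present; 2 new (n, e)
  "dordegalpata" → prefix "dorde" already present; 7 new (g, a, l, p, a, t, a)
  "dordelu" → prefix "dorde" already present; 2 new (l, u)
  "dor" → prefix "dor" already present; 0 new (none)
  "dordemimorso" → prefix "dorde" already present; 7 new (m, i, m, o, r, s, o)
  "dordebel" → prefix "dorde" already present; 3 new (b, e, l)
  "dordemorvika" → prefix "dordem" already present; 6 new (o, r, v, i, k, a)
  "so" → 2 new (s, o)
  "dordeta" → prefix "dorde" already present; 2 new (t, a)
  "vi" → 2 new (v, i)
  "torrun" → 6 new (t, o, r, r, u, n)
  "dordeka" → prefix "dordeka" already present; 0 new (none)
  "dordede" → prefix "dorde" already present; 2 new (d, e)
  "dordepabel" → prefix "dorde" already present; 5 new (p, a, b, e, l)
  "dordesar" → prefix "dorde" already present; 3 new (s, a, r)
Total nodes = 9 + 2 + 7 + 2 + 0 + 7 + 3 + 6 + 2 + 2 + 2 + 6 + 0 + 2 + 5 + 3 = 58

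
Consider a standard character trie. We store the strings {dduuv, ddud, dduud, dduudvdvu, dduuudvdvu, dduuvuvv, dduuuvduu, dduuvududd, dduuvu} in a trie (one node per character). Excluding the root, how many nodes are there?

Count nodes per top-level branch (shared prefixes stored once):
  'd'-branch (ddud, dduud, dduudvdvu, dduuudvdvu, dduuuvduu, dduuv, dduuvu, dduuvududd, dduuvuvv): 28 nodes
Sum: 28

28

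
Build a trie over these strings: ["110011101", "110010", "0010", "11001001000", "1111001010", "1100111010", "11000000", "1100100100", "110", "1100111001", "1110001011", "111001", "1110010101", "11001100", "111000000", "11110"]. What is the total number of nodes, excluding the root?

Trace insertions, counting only characters that open a new branch:
  "110011101" → 9 new (1, 1, 0, 0, 1, 1, 1, 0, 1)
  "110010" → prefix "11001" already present; 1 new (0)
  "0010" → 4 new (0, 0, 1, 0)
  "11001001000" → prefix "110010" already present; 5 new (0, 1, 0, 0, 0)
  "1111001010" → prefix "11" already present; 8 new (1, 1, 0, 0, 1, 0, 1, 0)
  "1100111010" → prefix "110011101" already present; 1 new (0)
  "11000000" → prefix "1100" already present; 4 new (0, 0, 0, 0)
  "1100100100" → prefix "1100100100" already present; 0 new (none)
  "110" → prefix "110" already present; 0 new (none)
  "1100111001" → prefix "11001110" already present; 2 new (0, 1)
  "1110001011" → prefix "111" already present; 7 new (0, 0, 0, 1, 0, 1, 1)
  "111001" → prefix "11100" already present; 1 new (1)
  "1110010101" → prefix "111001" already present; 4 new (0, 1, 0, 1)
  "11001100" → prefix "110011" already present; 2 new (0, 0)
  "111000000" → prefix "111000" already present; 3 new (0, 0, 0)
  "11110" → prefix "11110" already present; 0 new (none)
Total nodes = 9 + 1 + 4 + 5 + 8 + 1 + 4 + 0 + 0 + 2 + 7 + 1 + 4 + 2 + 3 + 0 = 51

51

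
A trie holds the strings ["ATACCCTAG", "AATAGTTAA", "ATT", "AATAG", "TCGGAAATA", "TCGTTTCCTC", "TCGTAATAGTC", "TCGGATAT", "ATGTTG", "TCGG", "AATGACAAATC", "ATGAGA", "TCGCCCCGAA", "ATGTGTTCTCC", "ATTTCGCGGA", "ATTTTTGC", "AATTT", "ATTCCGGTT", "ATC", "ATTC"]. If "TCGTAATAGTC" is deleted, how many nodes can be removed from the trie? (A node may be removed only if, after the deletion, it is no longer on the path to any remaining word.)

7

Walk "TCGTAATAGTC" from the leaf back toward the root, removing each node that no remaining word uses.
The suffix "AATAGTC" (7 nodes) is used only by "TCGTAATAGTC"; the node for "TCGT" still has the child "T", so pruning stops there.
Nodes removed: 7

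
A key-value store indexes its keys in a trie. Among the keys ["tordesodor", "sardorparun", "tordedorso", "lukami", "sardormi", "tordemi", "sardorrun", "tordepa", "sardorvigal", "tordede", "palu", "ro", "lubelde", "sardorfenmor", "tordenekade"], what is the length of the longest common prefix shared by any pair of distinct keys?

The deepest shared node is where two words last agree before diverging.
"sardorfenmor" and "sardormi" agree on "sardor" (6 characters) before diverging; nothing deeper is shared.
Longest shared-prefix length: 6

6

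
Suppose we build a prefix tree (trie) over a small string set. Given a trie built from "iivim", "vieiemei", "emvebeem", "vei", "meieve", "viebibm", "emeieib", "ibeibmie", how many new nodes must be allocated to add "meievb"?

1

The longest prefix of "meievb" already in the trie is "meiev" (length 5).
New nodes needed: |"meievb"| − 5 = 6 − 5 = 1.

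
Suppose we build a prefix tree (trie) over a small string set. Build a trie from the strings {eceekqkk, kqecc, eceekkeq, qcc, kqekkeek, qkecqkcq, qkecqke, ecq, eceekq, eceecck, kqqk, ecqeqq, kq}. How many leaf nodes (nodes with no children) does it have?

A leaf is a node with no children — equivalently, the end of a word that is not a proper prefix of any other stored word.
Those words: "eceecck", "eceekkeq", "eceekqkk", "ecqeqq", "kqecc", "kqekkeek", "kqqk", "qcc", "qkecqkcq", "qkecqke"
Leaf count: 10

10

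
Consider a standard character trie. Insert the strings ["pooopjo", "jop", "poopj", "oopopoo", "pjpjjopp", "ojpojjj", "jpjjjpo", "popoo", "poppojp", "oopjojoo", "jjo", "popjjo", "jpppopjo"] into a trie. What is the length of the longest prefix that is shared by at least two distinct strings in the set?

Equivalently: take the maximum, over all pairs, of their longest common prefix length.
e.g. "oopjojoo" and "oopopoo" share the prefix "oop" of length 3; no pair shares a longer one.
Longest shared-prefix length: 3

3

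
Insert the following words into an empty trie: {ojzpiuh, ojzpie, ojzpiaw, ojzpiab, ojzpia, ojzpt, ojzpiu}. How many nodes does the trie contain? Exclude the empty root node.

Insert word by word; a character creates a node only if that edge doesn't already exist:
  "ojzpiuh" → 7 new (o, j, z, p, i, u, h)
  "ojzpie" → prefix "ojzpi" already present; 1 new (e)
  "ojzpiaw" → prefix "ojzpi" already present; 2 new (a, w)
  "ojzpiab" → prefix "ojzpia" already present; 1 new (b)
  "ojzpia" → prefix "ojzpia" already present; 0 new (none)
  "ojzpt" → prefix "ojzp" already present; 1 new (t)
  "ojzpiu" → prefix "ojzpiu" already present; 0 new (none)
Total nodes = 7 + 1 + 2 + 1 + 0 + 1 + 0 = 12

12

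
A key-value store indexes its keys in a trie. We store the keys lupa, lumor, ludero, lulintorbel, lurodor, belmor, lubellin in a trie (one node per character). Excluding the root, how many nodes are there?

Count nodes per top-level branch (shared prefixes stored once):
  'b'-branch (belmor): 6 nodes
  'l'-branch (lubellin, ludero, lulintorbel, lumor, lupa, lurodor): 31 nodes
Sum: 37

37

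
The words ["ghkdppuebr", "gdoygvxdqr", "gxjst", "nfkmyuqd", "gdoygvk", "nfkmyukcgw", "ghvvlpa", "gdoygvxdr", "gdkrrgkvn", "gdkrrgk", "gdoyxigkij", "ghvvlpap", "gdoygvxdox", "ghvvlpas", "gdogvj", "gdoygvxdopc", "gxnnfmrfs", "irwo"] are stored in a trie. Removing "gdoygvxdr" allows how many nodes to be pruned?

A node on "gdoygvxdr"'s path can go only if nothing else ends at it or branches off below it.
The suffix "r" (1 node) is used only by "gdoygvxdr"; the node for "gdoygvxd" still has the child "q", so pruning stops there.
Nodes removed: 1

1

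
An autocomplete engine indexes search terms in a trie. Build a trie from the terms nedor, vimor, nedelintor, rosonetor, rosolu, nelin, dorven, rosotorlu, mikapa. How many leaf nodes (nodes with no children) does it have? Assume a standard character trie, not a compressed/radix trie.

9

Leaves are exactly the stored words that no other stored word extends.
Those words: "dorven", "mikapa", "nedelintor", "nedor", "nelin", "rosolu", "rosonetor", "rosotorlu", "vimor"
Leaf count: 9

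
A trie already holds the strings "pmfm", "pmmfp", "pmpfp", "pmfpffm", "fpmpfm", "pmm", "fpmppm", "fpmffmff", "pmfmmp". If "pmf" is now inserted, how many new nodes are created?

0

"pmf" is already a full path in the trie; only an end-marker is added.
No new nodes are needed: 0.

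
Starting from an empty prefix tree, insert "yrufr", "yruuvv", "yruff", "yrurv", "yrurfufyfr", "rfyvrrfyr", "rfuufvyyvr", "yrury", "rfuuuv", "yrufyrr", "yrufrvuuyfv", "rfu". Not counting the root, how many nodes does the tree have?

Trace insertions, counting only characters that open a new branch:
  "yrufr" → 5 new (y, r, u, f, r)
  "yruuvv" → prefix "yru" already present; 3 new (u, v, v)
  "yruff" → prefix "yruf" already present; 1 new (f)
  "yrurv" → prefix "yru" already present; 2 new (r, v)
  "yrurfufyfr" → prefix "yrur" already present; 6 new (f, u, f, y, f, r)
  "rfyvrrfyr" → 9 new (r, f, y, v, r, r, f, y, r)
  "rfuufvyyvr" → prefix "rf" already present; 8 new (u, u, f, v, y, y, v, r)
  "yrury" → prefix "yrur" already present; 1 new (y)
  "rfuuuv" → prefix "rfuu" already present; 2 new (u, v)
  "yrufyrr" → prefix "yruf" already present; 3 new (y, r, r)
  "yrufrvuuyfv" → prefix "yrufr" already present; 6 new (v, u, u, y, f, v)
  "rfu" → prefix "rfu" already present; 0 new (none)
Total nodes = 5 + 3 + 1 + 2 + 6 + 9 + 8 + 1 + 2 + 3 + 6 + 0 = 46

46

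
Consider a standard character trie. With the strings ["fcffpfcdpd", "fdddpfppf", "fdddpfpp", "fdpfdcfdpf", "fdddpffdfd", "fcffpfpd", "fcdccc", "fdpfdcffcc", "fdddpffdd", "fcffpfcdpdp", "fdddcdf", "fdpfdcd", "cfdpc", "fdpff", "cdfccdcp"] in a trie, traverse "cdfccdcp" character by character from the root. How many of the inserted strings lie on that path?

Walk "cdfccdcp" from the root; an end-of-word marker is hit whenever a stored word is a prefix of "cdfccdcp".
Prefixes of the query that are stored words: "cdfccdcp"
Count: 1

1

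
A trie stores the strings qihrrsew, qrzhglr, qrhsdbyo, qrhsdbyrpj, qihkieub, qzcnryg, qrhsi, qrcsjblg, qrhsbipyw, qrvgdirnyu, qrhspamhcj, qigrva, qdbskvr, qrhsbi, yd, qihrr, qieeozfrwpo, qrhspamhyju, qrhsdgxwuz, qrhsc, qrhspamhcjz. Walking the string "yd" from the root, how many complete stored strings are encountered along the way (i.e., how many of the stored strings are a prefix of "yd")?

Walk "yd" from the root; an end-of-word marker is hit whenever a stored word is a prefix of "yd".
Prefixes of the query that are stored words: "yd"
Count: 1

1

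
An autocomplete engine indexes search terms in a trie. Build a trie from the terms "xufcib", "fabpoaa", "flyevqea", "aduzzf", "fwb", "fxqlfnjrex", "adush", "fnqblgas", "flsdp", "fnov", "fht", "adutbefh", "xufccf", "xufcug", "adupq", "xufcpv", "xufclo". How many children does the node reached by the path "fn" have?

Follow the path "fn" to its node, then look at its outgoing edges.
Distinct next characters after "fn": o, q.
That node has 2 child edges.

2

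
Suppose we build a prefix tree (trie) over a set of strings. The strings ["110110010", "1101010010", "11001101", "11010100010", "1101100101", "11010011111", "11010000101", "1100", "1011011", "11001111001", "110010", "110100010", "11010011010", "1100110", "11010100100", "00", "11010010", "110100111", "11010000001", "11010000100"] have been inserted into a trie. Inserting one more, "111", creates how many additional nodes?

1

Walking "111" from the root, the first 2 characters ("11") follow existing edges; "1" is the first miss.
So 3 − 2 = 1 new nodes.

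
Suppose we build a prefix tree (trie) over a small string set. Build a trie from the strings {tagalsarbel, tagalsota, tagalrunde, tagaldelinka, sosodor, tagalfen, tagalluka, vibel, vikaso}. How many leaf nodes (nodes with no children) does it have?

Leaves are exactly the stored words that no other stored word extends.
Those words: "sosodor", "tagaldelinka", "tagalfen", "tagalluka", "tagalrunde", "tagalsarbel", "tagalsota", "vibel", "vikaso"
Leaf count: 9

9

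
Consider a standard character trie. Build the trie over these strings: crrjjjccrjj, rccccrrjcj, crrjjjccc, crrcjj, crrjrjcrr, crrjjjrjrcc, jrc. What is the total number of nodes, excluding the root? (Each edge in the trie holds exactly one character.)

38

Insert word by word; a character creates a node only if that edge doesn't already exist:
  "crrjjjccrjj" → 11 new (c, r, r, j, j, j, c, c, r, j, j)
  "rccccrrjcj" → 10 new (r, c, c, c, c, r, r, j, c, j)
  "crrjjjccc" → prefix "crrjjjcc" already present; 1 new (c)
  "crrcjj" → prefix "crr" already present; 3 new (c, j, j)
  "crrjrjcrr" → prefix "crrj" already present; 5 new (r, j, c, r, r)
  "crrjjjrjrcc" → prefix "crrjjj" already present; 5 new (r, j, r, c, c)
  "jrc" → 3 new (j, r, c)
Total nodes = 11 + 10 + 1 + 3 + 5 + 5 + 3 = 38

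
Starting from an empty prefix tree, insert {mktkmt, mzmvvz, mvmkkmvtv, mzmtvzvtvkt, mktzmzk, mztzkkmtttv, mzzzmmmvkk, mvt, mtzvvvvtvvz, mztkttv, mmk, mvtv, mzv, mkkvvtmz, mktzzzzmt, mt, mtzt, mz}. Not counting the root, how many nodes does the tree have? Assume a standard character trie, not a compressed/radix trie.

79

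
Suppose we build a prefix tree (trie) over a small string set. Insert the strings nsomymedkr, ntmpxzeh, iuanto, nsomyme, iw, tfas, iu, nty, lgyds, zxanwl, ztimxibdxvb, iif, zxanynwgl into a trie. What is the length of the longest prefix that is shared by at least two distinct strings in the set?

7

The deepest shared node is where two words last agree before diverging.
e.g. "nsomyme" and "nsomymedkr" share the prefix "nsomyme" of length 7; no pair shares a longer one.
Longest shared-prefix length: 7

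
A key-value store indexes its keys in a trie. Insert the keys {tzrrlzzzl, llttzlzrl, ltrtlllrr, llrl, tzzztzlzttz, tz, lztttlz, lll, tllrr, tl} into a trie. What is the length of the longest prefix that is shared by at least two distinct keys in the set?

2

Look for the deepest trie node that still has at least two words in its subtree.
"lll" and "llrl" agree on "ll" (2 characters) before diverging; nothing deeper is shared.
Longest shared-prefix length: 2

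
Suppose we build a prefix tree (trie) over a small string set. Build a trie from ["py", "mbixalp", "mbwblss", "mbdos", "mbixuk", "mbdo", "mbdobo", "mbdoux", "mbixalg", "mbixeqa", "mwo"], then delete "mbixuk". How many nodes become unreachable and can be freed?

After clearing the end-marker at "mbixuk", prune upward until reaching a node still needed by another word.
The suffix "uk" (2 nodes) is used only by "mbixuk"; the node for "mbix" still has the child "a", so pruning stops there.
Nodes removed: 2

2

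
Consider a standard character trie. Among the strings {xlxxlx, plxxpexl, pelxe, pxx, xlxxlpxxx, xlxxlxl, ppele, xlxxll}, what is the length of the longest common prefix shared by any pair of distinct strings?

Equivalently: take the maximum, over all pairs, of their longest common prefix length.
"xlxxlx" and "xlxxlxl" agree on "xlxxlx" (6 characters) before diverging; nothing deeper is shared.
Longest shared-prefix length: 6

6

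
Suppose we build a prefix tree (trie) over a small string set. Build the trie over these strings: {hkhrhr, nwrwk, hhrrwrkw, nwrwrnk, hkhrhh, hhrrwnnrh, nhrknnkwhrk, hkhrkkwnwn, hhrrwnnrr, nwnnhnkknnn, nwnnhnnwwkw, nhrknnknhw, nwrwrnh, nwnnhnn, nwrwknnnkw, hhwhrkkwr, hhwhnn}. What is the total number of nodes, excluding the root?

75

Trace insertions, counting only characters that open a new branch:
  "hkhrhr" → 6 new (h, k, h, r, h, r)
  "nwrwk" → 5 new (n, w, r, w, k)
  "hhrrwrkw" → prefix "h" already present; 7 new (h, r, r, w, r, k, w)
  "nwrwrnk" → prefix "nwrw" already present; 3 new (r, n, k)
  "hkhrhh" → prefix "hkhrh" already present; 1 new (h)
  "hhrrwnnrh" → prefix "hhrrw" already present; 4 new (n, n, r, h)
  "nhrknnkwhrk" → prefix "n" already present; 10 new (h, r, k, n, n, k, w, h, r, k)
  "hkhrkkwnwn" → prefix "hkhr" already present; 6 new (k, k, w, n, w, n)
  "hhrrwnnrr" → prefix "hhrrwnnr" already present; 1 new (r)
  "nwnnhnkknnn" → prefix "nw" already present; 9 new (n, n, h, n, k, k, n, n, n)
  "nwnnhnnwwkw" → prefix "nwnnhn" already present; 5 new (n, w, w, k, w)
  "nhrknnknhw" → prefix "nhrknnk" already present; 3 new (n, h, w)
  "nwrwrnh" → prefix "nwrwrn" already present; 1 new (h)
  "nwnnhnn" → prefix "nwnnhnn" already present; 0 new (none)
  "nwrwknnnkw" → prefix "nwrwk" already present; 5 new (n, n, n, k, w)
  "hhwhrkkwr" → prefix "hh" already present; 7 new (w, h, r, k, k, w, r)
  "hhwhnn" → prefix "hhwh" already present; 2 new (n, n)
Total nodes = 6 + 5 + 7 + 3 + 1 + 4 + 10 + 6 + 1 + 9 + 5 + 3 + 1 + 0 + 5 + 7 + 2 = 75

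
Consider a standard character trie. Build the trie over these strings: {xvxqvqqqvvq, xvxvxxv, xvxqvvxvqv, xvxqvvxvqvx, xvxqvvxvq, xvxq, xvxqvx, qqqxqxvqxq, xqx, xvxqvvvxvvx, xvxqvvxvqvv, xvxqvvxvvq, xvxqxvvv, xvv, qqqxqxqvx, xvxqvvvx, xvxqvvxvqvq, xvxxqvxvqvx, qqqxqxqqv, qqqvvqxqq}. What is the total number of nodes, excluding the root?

Count nodes per top-level branch (shared prefixes stored once):
  'q'-branch (qqqvvqxqq, qqqxqxqqv, qqqxqxqvx, qqqxqxvqxq): 21 nodes
  'x'-branch (xqx, xvv, xvxq, xvxqvqqqvvq, xvxqvvvx, xvxqvvvxvvx, xvxqvvxvq, xvxqvvxvqv, xvxqvvxvqvq, xvxqvvxvqvv, xvxqvvxvqvx, xvxqvvxvvq, xvxqvx, xvxqxvvv, xvxvxxv, xvxxqvxvqvx): 46 nodes
Sum: 67

67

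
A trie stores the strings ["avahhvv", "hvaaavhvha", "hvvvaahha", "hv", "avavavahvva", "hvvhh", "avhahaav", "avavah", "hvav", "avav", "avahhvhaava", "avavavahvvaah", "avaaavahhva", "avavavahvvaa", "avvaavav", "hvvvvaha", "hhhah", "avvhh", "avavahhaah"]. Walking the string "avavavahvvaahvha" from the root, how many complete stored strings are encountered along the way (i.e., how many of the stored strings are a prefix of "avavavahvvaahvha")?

Check each prefix of "avavavahvvaahvha" against the stored set — each match is an end-marker on the path.
Prefixes of the query that are stored words: "avav", "avavavahvva", "avavavahvvaa", "avavavahvvaah"
Count: 4

4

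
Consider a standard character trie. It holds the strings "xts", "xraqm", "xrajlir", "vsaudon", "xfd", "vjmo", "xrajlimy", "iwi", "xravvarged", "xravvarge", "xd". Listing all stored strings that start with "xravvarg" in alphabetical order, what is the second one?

Filter for "xravvarg…" and sort: "xravvarge", "xravvarged"
Position 2: xravvarged

xravvarged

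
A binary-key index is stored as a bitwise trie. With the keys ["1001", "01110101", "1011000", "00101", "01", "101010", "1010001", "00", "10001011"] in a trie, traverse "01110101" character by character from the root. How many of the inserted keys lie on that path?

2

Traverse "01110101" character by character; count nodes along the way that are marked as word ends.
Prefixes of the query that are stored words: "01", "01110101"
Count: 2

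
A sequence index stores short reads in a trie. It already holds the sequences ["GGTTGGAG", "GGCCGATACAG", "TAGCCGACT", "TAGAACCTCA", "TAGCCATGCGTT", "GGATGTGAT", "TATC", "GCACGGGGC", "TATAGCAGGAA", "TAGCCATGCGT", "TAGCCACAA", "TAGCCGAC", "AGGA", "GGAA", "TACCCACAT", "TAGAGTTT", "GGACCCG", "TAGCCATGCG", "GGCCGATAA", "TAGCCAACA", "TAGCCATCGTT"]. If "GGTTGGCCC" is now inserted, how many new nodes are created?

3

The longest prefix of "GGTTGGCCC" already in the trie is "GGTTGG" (length 6).
Each of the 3 remaining characters creates one node.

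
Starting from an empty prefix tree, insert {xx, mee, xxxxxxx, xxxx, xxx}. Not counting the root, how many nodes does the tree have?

10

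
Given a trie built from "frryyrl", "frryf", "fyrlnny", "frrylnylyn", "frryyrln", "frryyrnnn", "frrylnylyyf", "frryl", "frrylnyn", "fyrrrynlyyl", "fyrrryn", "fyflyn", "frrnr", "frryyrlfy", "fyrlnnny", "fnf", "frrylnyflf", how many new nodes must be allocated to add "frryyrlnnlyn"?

4

The longest prefix of "frryyrlnnlyn" already in the trie is "frryyrln" (length 8).
Each of the 4 remaining characters creates one node.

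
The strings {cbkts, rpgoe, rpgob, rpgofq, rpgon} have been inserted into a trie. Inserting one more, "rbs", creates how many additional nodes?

2

"r" is already a path in the trie; the remaining "bs" must be added.
Each of the 2 remaining characters creates one node.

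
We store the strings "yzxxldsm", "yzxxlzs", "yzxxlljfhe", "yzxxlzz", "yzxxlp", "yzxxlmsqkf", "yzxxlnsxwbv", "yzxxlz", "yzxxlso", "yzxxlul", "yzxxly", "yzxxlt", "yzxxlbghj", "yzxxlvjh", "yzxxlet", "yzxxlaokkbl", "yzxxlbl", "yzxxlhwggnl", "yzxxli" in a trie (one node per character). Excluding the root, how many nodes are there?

For each word, the new-node count is its length minus the longest prefix already in the trie:
  "yzxxldsm" → 8 new (y, z, x, x, l, d, s, m)
  "yzxxlzs" → prefix "yzxxl" already present; 2 new (z, s)
  "yzxxlljfhe" → prefix "yzxxl" already present; 5 new (l, j, f, h, e)
  "yzxxlzz" → prefix "yzxxlz" already present; 1 new (z)
  "yzxxlp" → prefix "yzxxl" already present; 1 new (p)
  "yzxxlmsqkf" → prefix "yzxxl" already present; 5 new (m, s, q, k, f)
  "yzxxlnsxwbv" → prefix "yzxxl" already present; 6 new (n, s, x, w, b, v)
  "yzxxlz" → prefix "yzxxlz" already present; 0 new (none)
  "yzxxlso" → prefix "yzxxl" already present; 2 new (s, o)
  "yzxxlul" → prefix "yzxxl" already present; 2 new (u, l)
  "yzxxly" → prefix "yzxxl" already present; 1 new (y)
  "yzxxlt" → prefix "yzxxl" already present; 1 new (t)
  "yzxxlbghj" → prefix "yzxxl" already present; 4 new (b, g, h, j)
  "yzxxlvjh" → prefix "yzxxl" already present; 3 new (v, j, h)
  "yzxxlet" → prefix "yzxxl" already present; 2 new (e, t)
  "yzxxlaokkbl" → prefix "yzxxl" already present; 6 new (a, o, k, k, b, l)
  "yzxxlbl" → prefix "yzxxlb" already present; 1 new (l)
  "yzxxlhwggnl" → prefix "yzxxl" already present; 6 new (h, w, g, g, n, l)
  "yzxxli" → prefix "yzxxl" already present; 1 new (i)
Total nodes = 8 + 2 + 5 + 1 + 1 + 5 + 6 + 0 + 2 + 2 + 1 + 1 + 4 + 3 + 2 + 6 + 1 + 6 + 1 = 57

57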